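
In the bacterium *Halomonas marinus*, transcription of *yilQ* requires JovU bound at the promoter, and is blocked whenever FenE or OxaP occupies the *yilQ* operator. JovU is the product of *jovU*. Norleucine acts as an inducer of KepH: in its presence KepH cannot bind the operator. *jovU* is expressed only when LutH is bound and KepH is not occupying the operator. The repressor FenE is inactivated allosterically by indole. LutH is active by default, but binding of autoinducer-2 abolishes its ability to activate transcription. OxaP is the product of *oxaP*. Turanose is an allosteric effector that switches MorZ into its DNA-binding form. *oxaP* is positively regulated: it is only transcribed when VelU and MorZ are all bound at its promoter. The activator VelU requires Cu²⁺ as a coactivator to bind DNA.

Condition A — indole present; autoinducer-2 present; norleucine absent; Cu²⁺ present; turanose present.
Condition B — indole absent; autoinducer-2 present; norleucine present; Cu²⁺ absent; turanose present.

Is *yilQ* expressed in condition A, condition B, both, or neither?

neither

Condition A:
Indole is present, so FenE is inactive.
Autoinducer-2 is present, so LutH is inactive.
Norleucine is absent, so KepH is active.
With repressor KepH bound, *jovU* is not transcribed.
So JovU is not produced.
Cu²⁺ is present, so VelU is active.
Turanose is present, so MorZ is active.
No repressor is bound and VelU and MorZ are active, so *oxaP* is transcribed.
So OxaP is produced and active.
With repressor OxaP bound, *yilQ* is not transcribed.
→ *yilQ* is OFF in A.
Condition B:
Indole is absent, so FenE is active.
Autoinducer-2 is present, so LutH is inactive.
Norleucine is present, so KepH is inactive.
Required activator LutH is absent, so *jovU* is not transcribed.
So JovU is not produced.
Cu²⁺ is absent, so VelU is inactive.
Turanose is present, so MorZ is active.
Required activator VelU is absent, so *oxaP* is not transcribed.
So OxaP is not produced.
With repressor FenE bound, *yilQ* is not transcribed.
→ *yilQ* is OFF in B.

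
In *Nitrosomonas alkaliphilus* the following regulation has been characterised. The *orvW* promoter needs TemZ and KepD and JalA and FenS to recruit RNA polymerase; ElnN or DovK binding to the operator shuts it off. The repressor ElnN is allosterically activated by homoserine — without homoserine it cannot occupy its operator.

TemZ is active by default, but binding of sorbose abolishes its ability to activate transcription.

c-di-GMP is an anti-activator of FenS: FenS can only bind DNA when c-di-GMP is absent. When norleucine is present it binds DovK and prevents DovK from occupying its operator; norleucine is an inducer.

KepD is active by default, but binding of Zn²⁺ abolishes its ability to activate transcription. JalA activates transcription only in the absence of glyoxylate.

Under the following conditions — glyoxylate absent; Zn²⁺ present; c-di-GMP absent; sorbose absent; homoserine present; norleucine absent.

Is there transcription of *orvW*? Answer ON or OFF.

Sorbose is absent, so TemZ is active.
Zn²⁺ is present, so KepD is inactive.
Homoserine is present, so ElnN is active.
Glyoxylate is absent, so JalA is active.
Norleucine is absent, so DovK is active.
c-di-GMP is absent, so FenS is active.
With repressor ElnN bound, *orvW* is not transcribed.

OFF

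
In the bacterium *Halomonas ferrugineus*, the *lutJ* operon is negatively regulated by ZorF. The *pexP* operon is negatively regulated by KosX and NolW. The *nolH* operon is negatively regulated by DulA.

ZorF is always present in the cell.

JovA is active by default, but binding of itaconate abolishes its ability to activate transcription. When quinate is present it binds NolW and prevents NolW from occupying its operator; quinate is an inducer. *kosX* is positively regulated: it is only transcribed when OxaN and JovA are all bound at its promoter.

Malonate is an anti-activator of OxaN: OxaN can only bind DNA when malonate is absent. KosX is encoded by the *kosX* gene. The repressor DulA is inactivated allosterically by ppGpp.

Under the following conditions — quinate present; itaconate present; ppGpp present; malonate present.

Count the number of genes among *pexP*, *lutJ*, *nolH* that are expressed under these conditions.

Malonate is present, so OxaN is inactive.
Itaconate is present, so JovA is inactive.
Required activator OxaN is absent, so *kosX* is not transcribed.
So KosX is not produced.
Quinate is present, so NolW is inactive.
With no repressor bound, *pexP* is transcribed.
→ *pexP* is ON.
ZorF is produced constitutively and is active.
With repressor ZorF bound, *lutJ* is not transcribed.
→ *lutJ* is OFF.
ppGpp is present, so DulA is inactive.
With no repressor bound, *nolH* is transcribed.
→ *nolH* is ON.
2 of the 3 genes are transcribed.

2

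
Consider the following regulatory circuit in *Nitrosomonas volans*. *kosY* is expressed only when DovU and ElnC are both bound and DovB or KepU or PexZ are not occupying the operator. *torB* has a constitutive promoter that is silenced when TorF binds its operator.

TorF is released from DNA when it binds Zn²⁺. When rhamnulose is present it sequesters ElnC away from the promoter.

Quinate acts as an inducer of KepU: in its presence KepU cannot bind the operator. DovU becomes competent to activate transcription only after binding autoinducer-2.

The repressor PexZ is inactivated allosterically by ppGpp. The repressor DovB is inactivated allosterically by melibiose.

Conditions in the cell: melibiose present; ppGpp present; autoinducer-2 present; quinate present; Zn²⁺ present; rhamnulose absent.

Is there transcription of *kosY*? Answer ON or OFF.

Melibiose is present, so DovB is inactive.
Autoinducer-2 is present, so DovU is active.
Quinate is present, so KepU is inactive.
ppGpp is present, so PexZ is inactive.
Rhamnulose is absent, so ElnC is active.
No repressor is bound and DovU and ElnC are active, so *kosY* is transcribed.

ON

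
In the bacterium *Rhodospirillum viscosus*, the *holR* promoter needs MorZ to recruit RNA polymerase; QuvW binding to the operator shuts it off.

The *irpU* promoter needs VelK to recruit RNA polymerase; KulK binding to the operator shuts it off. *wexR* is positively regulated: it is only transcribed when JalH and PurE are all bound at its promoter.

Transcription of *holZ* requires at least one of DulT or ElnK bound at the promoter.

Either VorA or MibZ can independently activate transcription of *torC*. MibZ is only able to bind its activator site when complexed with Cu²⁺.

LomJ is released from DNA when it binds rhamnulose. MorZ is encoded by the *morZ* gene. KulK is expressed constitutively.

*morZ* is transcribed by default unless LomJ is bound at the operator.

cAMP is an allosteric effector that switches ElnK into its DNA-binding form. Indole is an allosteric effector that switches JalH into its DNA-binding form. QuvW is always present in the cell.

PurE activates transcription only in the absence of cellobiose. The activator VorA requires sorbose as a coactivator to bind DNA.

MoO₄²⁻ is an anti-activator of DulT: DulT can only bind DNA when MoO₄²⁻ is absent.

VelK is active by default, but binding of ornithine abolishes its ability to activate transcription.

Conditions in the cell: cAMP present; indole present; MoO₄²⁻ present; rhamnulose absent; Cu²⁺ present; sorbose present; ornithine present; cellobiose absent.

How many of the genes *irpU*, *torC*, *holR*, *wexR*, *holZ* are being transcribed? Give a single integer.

3

KulK is produced constitutively and is active.
Ornithine is present, so VelK is inactive.
With repressor KulK bound, *irpU* is not transcribed.
→ *irpU* is OFF.
Sorbose is present, so VorA is active.
Cu²⁺ is present, so MibZ is active.
Activator VorA is present, so *torC* is transcribed.
→ *torC* is ON.
QuvW is produced constitutively and is active.
Rhamnulose is absent, so LomJ is active.
With repressor LomJ bound, *morZ* is not transcribed.
So MorZ is not produced.
With repressor QuvW bound, *holR* is not transcribed.
→ *holR* is OFF.
Indole is present, so JalH is active.
Cellobiose is absent, so PurE is active.
No repressor is bound and JalH and PurE are active, so *wexR* is transcribed.
→ *wexR* is ON.
MoO₄²⁻ is present, so DulT is inactive.
cAMP is present, so ElnK is active.
Activator ElnK is present, so *holZ* is transcribed.
→ *holZ* is ON.
3 of the 5 genes are transcribed.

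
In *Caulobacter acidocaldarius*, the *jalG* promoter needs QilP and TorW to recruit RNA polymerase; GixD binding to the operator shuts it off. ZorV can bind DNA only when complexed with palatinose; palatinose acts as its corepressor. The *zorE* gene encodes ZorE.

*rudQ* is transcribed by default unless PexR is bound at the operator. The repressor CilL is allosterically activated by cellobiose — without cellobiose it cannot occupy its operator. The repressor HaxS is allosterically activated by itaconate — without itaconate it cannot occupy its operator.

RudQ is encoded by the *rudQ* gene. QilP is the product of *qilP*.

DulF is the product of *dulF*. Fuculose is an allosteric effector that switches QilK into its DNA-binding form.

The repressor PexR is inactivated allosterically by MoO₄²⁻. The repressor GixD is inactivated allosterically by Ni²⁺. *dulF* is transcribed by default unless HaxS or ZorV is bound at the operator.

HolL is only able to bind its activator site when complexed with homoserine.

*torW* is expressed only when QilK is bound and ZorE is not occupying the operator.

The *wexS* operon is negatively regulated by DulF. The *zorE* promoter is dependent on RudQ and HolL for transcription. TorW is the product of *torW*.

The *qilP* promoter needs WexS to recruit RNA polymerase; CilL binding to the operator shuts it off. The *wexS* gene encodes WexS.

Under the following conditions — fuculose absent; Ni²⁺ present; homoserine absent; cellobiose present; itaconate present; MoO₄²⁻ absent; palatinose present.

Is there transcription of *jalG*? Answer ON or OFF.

Itaconate is present, so HaxS is active.
Palatinose is present, so ZorV is active.
With repressor HaxS bound, *dulF* is not transcribed.
So DulF is not produced.
With no repressor bound, *wexS* is transcribed.
So WexS is produced and active.
Cellobiose is present, so CilL is active.
With repressor CilL bound, *qilP* is not transcribed.
So QilP is not produced.
MoO₄²⁻ is absent, so PexR is active.
With repressor PexR bound, *rudQ* is not transcribed.
So RudQ is not produced.
Homoserine is absent, so HolL is inactive.
Required activator RudQ is absent, so *zorE* is not transcribed.
So ZorE is not produced.
Fuculose is absent, so QilK is inactive.
Required activator QilK is absent, so *torW* is not transcribed.
So TorW is not produced.
Ni²⁺ is present, so GixD is inactive.
Required activator QilP is absent, so *jalG* is not transcribed.

OFF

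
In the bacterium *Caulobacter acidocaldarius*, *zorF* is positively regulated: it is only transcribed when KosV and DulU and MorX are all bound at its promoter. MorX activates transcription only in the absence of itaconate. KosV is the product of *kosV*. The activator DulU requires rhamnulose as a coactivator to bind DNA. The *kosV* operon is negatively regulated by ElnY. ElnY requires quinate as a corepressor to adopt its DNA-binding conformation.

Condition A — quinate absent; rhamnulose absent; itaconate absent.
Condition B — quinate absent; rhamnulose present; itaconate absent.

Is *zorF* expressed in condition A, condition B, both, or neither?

Condition A:
Quinate is absent, so ElnY is inactive.
With no repressor bound, *kosV* is transcribed.
So KosV is produced and active.
Rhamnulose is absent, so DulU is inactive.
Itaconate is absent, so MorX is active.
Required activator DulU is absent, so *zorF* is not transcribed.
→ *zorF* is OFF in A.
Condition B:
Quinate is absent, so ElnY is inactive.
With no repressor bound, *kosV* is transcribed.
So KosV is produced and active.
Rhamnulose is present, so DulU is active.
Itaconate is absent, so MorX is active.
No repressor is bound and KosV and DulU and MorX are active, so *zorF* is transcribed.
→ *zorF* is ON in B.

B only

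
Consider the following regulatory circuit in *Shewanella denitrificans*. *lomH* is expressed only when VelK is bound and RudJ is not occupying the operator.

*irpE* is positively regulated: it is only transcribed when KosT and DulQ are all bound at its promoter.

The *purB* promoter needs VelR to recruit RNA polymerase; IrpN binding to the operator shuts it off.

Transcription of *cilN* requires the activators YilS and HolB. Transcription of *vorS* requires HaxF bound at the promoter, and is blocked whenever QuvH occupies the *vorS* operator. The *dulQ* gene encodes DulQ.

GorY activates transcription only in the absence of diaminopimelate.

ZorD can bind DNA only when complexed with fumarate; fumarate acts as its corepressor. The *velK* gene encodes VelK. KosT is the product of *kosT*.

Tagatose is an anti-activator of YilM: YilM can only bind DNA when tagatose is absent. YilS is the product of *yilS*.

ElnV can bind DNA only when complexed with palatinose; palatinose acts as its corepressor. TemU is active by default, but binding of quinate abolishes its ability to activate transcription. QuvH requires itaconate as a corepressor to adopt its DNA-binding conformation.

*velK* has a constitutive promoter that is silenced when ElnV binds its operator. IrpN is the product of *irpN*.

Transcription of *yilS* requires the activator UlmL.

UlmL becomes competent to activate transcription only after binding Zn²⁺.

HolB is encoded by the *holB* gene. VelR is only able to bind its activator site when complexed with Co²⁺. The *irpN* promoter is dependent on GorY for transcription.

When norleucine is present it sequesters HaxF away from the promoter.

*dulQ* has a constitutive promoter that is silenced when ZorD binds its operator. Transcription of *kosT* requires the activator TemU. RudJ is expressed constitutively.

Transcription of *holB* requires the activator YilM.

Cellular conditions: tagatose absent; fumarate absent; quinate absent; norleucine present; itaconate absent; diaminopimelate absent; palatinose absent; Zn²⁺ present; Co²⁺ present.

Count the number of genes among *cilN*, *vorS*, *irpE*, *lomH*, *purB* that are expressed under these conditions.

Zn²⁺ is present, so UlmL is active.
No repressor is bound and UlmL is active, so *yilS* is transcribed.
So YilS is produced and active.
Tagatose is absent, so YilM is active.
No repressor is bound and YilM is active, so *holB* is transcribed.
So HolB is produced and active.
No repressor is bound and YilS and HolB are active, so *cilN* is transcribed.
→ *cilN* is ON.
Itaconate is absent, so QuvH is inactive.
Norleucine is present, so HaxF is inactive.
Required activator HaxF is absent, so *vorS* is not transcribed.
→ *vorS* is OFF.
Quinate is absent, so TemU is active.
No repressor is bound and TemU is active, so *kosT* is transcribed.
So KosT is produced and active.
Fumarate is absent, so ZorD is inactive.
With no repressor bound, *dulQ* is transcribed.
So DulQ is produced and active.
No repressor is bound and KosT and DulQ are active, so *irpE* is transcribed.
→ *irpE* is ON.
Palatinose is absent, so ElnV is inactive.
With no repressor bound, *velK* is transcribed.
So VelK is produced and active.
RudJ is produced constitutively and is active.
With repressor RudJ bound, *lomH* is not transcribed.
→ *lomH* is OFF.
Diaminopimelate is absent, so GorY is active.
No repressor is bound and GorY is active, so *irpN* is transcribed.
So IrpN is produced and active.
Co²⁺ is present, so VelR is active.
With repressor IrpN bound, *purB* is not transcribed.
→ *purB* is OFF.
2 of the 5 genes are transcribed.

2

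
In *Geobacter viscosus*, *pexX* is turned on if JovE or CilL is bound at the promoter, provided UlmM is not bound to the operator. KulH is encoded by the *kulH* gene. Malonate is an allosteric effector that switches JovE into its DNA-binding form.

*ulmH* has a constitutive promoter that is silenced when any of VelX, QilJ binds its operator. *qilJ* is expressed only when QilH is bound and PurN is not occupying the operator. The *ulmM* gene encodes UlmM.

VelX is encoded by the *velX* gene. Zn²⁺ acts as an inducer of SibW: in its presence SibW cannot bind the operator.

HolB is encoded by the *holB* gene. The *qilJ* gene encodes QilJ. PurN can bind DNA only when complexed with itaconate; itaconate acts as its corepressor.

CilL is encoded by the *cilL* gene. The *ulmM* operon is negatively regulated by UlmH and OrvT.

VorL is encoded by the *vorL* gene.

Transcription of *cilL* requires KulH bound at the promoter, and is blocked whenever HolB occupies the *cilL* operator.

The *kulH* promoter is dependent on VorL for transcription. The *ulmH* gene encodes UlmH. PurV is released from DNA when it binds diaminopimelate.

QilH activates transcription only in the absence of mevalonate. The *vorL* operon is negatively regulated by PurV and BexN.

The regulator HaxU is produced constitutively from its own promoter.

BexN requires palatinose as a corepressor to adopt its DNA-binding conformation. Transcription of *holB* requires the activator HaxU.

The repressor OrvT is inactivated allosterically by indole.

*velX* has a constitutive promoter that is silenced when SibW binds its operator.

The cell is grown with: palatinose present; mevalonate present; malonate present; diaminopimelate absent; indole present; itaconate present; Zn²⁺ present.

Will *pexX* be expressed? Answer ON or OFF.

Zn²⁺ is present, so SibW is inactive.
With no repressor bound, *velX* is transcribed.
So VelX is produced and active.
Mevalonate is present, so QilH is inactive.
Itaconate is present, so PurN is active.
With repressor PurN bound, *qilJ* is not transcribed.
So QilJ is not produced.
With repressor VelX bound, *ulmH* is not transcribed.
So UlmH is not produced.
Indole is present, so OrvT is inactive.
With no repressor bound, *ulmM* is transcribed.
So UlmM is produced and active.
Malonate is present, so JovE is active.
HaxU is produced constitutively and is active.
No repressor is bound and HaxU is active, so *holB* is transcribed.
So HolB is produced and active.
Diaminopimelate is absent, so PurV is active.
Palatinose is present, so BexN is active.
With repressor PurV bound, *vorL* is not transcribed.
So VorL is not produced.
Required activator VorL is absent, so *kulH* is not transcribed.
So KulH is not produced.
With repressor HolB bound, *cilL* is not transcribed.
So CilL is not produced.
With repressor UlmM bound, *pexX* is not transcribed.

OFF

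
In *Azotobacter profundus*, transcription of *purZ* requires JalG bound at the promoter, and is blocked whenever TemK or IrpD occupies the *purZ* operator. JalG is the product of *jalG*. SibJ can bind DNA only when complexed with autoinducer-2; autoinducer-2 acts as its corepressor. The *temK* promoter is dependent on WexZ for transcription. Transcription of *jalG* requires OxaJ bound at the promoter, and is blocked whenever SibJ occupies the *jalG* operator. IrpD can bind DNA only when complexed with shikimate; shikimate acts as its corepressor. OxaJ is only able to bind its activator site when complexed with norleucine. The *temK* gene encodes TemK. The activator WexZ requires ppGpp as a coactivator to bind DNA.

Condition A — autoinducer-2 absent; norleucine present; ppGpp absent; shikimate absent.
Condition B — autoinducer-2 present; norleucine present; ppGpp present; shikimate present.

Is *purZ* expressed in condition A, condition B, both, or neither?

A only

Condition A:
Autoinducer-2 is absent, so SibJ is inactive.
Norleucine is present, so OxaJ is active.
No repressor is bound and OxaJ is active, so *jalG* is transcribed.
So JalG is produced and active.
ppGpp is absent, so WexZ is inactive.
Required activator WexZ is absent, so *temK* is not transcribed.
So TemK is not produced.
Shikimate is absent, so IrpD is inactive.
No repressor is bound and JalG is active, so *purZ* is transcribed.
→ *purZ* is ON in A.
Condition B:
Autoinducer-2 is present, so SibJ is active.
Norleucine is present, so OxaJ is active.
With repressor SibJ bound, *jalG* is not transcribed.
So JalG is not produced.
ppGpp is present, so WexZ is active.
No repressor is bound and WexZ is active, so *temK* is transcribed.
So TemK is produced and active.
Shikimate is present, so IrpD is active.
With repressor TemK bound, *purZ* is not transcribed.
→ *purZ* is OFF in B.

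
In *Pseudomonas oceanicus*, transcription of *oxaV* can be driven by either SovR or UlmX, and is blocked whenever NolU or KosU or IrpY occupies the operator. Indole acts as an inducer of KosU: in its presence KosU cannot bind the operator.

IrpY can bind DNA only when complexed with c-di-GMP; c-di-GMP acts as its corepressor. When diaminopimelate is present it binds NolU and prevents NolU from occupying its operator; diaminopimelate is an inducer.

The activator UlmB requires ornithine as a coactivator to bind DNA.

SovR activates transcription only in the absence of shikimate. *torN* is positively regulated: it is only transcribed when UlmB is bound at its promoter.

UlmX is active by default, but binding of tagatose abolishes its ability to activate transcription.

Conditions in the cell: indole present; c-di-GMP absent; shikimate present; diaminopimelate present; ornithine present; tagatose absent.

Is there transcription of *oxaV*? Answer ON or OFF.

ON

Shikimate is present, so SovR is inactive.
Diaminopimelate is present, so NolU is inactive.
Indole is present, so KosU is inactive.
c-di-GMP is absent, so IrpY is inactive.
Tagatose is absent, so UlmX is active.
Activator UlmX is present, so *oxaV* is transcribed.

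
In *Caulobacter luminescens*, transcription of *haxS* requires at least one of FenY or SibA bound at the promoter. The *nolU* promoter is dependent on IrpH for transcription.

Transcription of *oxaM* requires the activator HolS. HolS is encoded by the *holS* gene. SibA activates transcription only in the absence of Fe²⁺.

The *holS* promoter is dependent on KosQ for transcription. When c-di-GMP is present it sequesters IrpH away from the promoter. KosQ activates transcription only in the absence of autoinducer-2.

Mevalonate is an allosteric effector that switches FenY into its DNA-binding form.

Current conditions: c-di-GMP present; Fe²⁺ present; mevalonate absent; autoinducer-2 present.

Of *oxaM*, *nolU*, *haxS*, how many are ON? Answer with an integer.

0

Autoinducer-2 is present, so KosQ is inactive.
Required activator KosQ is absent, so *holS* is not transcribed.
So HolS is not produced.
Required activator HolS is absent, so *oxaM* is not transcribed.
→ *oxaM* is OFF.
c-di-GMP is present, so IrpH is inactive.
Required activator IrpH is absent, so *nolU* is not transcribed.
→ *nolU* is OFF.
Mevalonate is absent, so FenY is inactive.
Fe²⁺ is present, so SibA is inactive.
No activator is available at the *haxS* promoter, so *haxS* is not transcribed.
→ *haxS* is OFF.
0 of the 3 genes are transcribed.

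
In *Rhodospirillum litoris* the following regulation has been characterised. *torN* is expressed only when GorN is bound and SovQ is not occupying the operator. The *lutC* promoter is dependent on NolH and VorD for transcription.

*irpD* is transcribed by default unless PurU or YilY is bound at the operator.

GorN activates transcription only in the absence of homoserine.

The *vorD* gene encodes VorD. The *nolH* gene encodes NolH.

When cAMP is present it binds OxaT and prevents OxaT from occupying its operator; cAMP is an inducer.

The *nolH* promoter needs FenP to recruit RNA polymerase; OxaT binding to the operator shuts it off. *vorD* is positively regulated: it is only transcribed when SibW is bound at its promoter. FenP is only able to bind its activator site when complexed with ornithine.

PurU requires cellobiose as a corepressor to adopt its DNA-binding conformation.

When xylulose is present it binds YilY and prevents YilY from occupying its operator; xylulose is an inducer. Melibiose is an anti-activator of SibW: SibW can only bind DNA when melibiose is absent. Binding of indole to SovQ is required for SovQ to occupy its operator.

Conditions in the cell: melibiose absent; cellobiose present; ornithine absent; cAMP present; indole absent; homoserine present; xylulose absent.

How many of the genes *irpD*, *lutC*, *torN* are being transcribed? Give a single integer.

Cellobiose is present, so PurU is active.
Xylulose is absent, so YilY is active.
With repressor PurU bound, *irpD* is not transcribed.
→ *irpD* is OFF.
Ornithine is absent, so FenP is inactive.
cAMP is present, so OxaT is inactive.
Required activator FenP is absent, so *nolH* is not transcribed.
So NolH is not produced.
Melibiose is absent, so SibW is active.
No repressor is bound and SibW is active, so *vorD* is transcribed.
So VorD is produced and active.
Required activator NolH is absent, so *lutC* is not transcribed.
→ *lutC* is OFF.
Homoserine is present, so GorN is inactive.
Indole is absent, so SovQ is inactive.
Required activator GorN is absent, so *torN* is not transcribed.
→ *torN* is OFF.
0 of the 3 genes are transcribed.

0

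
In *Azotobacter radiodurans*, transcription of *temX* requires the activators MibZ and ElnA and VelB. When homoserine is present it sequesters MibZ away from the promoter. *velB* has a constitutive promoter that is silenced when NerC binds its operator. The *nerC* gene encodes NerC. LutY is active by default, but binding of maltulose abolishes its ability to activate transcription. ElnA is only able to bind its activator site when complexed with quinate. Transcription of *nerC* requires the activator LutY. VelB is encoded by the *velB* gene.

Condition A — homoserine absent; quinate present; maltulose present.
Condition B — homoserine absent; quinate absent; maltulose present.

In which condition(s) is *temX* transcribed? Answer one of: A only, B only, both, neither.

A only

Condition A:
Homoserine is absent, so MibZ is active.
Quinate is present, so ElnA is active.
Maltulose is present, so LutY is inactive.
Required activator LutY is absent, so *nerC* is not transcribed.
So NerC is not produced.
With no repressor bound, *velB* is transcribed.
So VelB is produced and active.
No repressor is bound and MibZ and ElnA and VelB are active, so *temX* is transcribed.
→ *temX* is ON in A.
Condition B:
Homoserine is absent, so MibZ is active.
Quinate is absent, so ElnA is inactive.
Maltulose is present, so LutY is inactive.
Required activator LutY is absent, so *nerC* is not transcribed.
So NerC is not produced.
With no repressor bound, *velB* is transcribed.
So VelB is produced and active.
Required activator ElnA is absent, so *temX* is not transcribed.
→ *temX* is OFF in B.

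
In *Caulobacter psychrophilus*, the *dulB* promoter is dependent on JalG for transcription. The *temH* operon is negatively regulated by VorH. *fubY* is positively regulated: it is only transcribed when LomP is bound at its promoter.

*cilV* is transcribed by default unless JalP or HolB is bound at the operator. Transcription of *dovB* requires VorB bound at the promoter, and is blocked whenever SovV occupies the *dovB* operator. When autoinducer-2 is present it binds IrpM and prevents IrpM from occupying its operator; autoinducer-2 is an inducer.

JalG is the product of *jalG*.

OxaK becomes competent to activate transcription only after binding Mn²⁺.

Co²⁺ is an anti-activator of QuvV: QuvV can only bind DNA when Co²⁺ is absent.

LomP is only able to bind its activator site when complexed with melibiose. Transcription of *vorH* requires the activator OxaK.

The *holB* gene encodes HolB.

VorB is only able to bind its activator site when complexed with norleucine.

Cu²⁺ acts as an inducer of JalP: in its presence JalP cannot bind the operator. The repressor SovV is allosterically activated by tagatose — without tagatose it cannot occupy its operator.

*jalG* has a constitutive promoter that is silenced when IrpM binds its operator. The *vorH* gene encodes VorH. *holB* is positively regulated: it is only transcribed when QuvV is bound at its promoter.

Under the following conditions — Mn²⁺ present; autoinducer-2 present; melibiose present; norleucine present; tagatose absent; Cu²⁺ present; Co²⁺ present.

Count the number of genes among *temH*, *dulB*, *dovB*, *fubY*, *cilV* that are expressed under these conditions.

4

Mn²⁺ is present, so OxaK is active.
No repressor is bound and OxaK is active, so *vorH* is transcribed.
So VorH is produced and active.
With repressor VorH bound, *temH* is not transcribed.
→ *temH* is OFF.
Autoinducer-2 is present, so IrpM is inactive.
With no repressor bound, *jalG* is transcribed.
So JalG is produced and active.
No repressor is bound and JalG is active, so *dulB* is transcribed.
→ *dulB* is ON.
Norleucine is present, so VorB is active.
Tagatose is absent, so SovV is inactive.
No repressor is bound and VorB is active, so *dovB* is transcribed.
→ *dovB* is ON.
Melibiose is present, so LomP is active.
No repressor is bound and LomP is active, so *fubY* is transcribed.
→ *fubY* is ON.
Cu²⁺ is present, so JalP is inactive.
Co²⁺ is present, so QuvV is inactive.
Required activator QuvV is absent, so *holB* is not transcribed.
So HolB is not produced.
With no repressor bound, *cilV* is transcribed.
→ *cilV* is ON.
4 of the 5 genes are transcribed.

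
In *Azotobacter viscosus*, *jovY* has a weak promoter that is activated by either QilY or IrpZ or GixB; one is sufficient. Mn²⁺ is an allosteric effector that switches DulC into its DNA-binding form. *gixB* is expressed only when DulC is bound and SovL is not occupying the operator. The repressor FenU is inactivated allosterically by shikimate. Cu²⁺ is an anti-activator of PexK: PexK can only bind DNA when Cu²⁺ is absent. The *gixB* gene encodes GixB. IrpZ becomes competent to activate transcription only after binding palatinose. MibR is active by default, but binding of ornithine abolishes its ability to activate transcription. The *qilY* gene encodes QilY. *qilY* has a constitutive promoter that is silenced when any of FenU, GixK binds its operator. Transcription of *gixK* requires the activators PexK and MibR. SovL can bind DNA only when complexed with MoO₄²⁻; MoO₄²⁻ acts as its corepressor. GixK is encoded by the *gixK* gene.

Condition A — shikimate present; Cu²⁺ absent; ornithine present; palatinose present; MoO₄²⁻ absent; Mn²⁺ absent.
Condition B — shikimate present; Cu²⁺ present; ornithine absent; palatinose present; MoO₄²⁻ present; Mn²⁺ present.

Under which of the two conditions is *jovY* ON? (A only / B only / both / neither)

Condition A:
Shikimate is present, so FenU is inactive.
Cu²⁺ is absent, so PexK is active.
Ornithine is present, so MibR is inactive.
Required activator MibR is absent, so *gixK* is not transcribed.
So GixK is not produced.
With no repressor bound, *qilY* is transcribed.
So QilY is produced and active.
Palatinose is present, so IrpZ is active.
MoO₄²⁻ is absent, so SovL is inactive.
Mn²⁺ is absent, so DulC is inactive.
Required activator DulC is absent, so *gixB* is not transcribed.
So GixB is not produced.
Activator QilY is present, so *jovY* is transcribed.
→ *jovY* is ON in A.
Condition B:
Shikimate is present, so FenU is inactive.
Cu²⁺ is present, so PexK is inactive.
Ornithine is absent, so MibR is active.
Required activator PexK is absent, so *gixK* is not transcribed.
So GixK is not produced.
With no repressor bound, *qilY* is transcribed.
So QilY is produced and active.
Palatinose is present, so IrpZ is active.
MoO₄²⁻ is present, so SovL is active.
Mn²⁺ is present, so DulC is active.
With repressor SovL bound, *gixB* is not transcribed.
So GixB is not produced.
Activator QilY is present, so *jovY* is transcribed.
→ *jovY* is ON in B.

both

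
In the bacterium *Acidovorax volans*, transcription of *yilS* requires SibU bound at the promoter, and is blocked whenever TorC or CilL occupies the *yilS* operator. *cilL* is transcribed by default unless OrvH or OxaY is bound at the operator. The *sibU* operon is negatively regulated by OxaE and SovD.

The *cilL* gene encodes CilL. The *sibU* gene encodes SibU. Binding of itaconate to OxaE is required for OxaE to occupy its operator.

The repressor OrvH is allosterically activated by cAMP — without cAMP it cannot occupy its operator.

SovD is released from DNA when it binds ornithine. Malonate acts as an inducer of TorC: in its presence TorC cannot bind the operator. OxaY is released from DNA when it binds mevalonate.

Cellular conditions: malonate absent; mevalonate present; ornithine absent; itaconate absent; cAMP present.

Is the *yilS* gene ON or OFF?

Itaconate is absent, so OxaE is inactive.
Ornithine is absent, so SovD is active.
With repressor SovD bound, *sibU* is not transcribed.
So SibU is not produced.
Malonate is absent, so TorC is active.
cAMP is present, so OrvH is active.
Mevalonate is present, so OxaY is inactive.
With repressor OrvH bound, *cilL* is not transcribed.
So CilL is not produced.
With repressor TorC bound, *yilS* is not transcribed.

OFF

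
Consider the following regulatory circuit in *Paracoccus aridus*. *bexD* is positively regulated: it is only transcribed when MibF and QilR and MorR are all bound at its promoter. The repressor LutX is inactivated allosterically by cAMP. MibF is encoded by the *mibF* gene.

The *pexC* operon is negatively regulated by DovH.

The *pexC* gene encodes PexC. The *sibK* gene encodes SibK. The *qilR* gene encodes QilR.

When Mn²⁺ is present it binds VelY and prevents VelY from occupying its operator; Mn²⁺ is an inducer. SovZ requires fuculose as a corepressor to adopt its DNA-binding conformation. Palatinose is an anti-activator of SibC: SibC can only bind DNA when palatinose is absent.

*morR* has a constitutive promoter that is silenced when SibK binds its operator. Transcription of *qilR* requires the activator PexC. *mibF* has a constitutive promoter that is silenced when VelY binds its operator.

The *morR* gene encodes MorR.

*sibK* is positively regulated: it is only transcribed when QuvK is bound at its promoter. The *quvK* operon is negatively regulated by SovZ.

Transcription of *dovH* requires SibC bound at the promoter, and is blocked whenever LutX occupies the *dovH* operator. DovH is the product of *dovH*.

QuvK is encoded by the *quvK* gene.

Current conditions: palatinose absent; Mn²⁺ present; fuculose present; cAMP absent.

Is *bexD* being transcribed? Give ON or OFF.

ON

Mn²⁺ is present, so VelY is inactive.
With no repressor bound, *mibF* is transcribed.
So MibF is produced and active.
Palatinose is absent, so SibC is active.
cAMP is absent, so LutX is active.
With repressor LutX bound, *dovH* is not transcribed.
So DovH is not produced.
With no repressor bound, *pexC* is transcribed.
So PexC is produced and active.
No repressor is bound and PexC is active, so *qilR* is transcribed.
So QilR is produced and active.
Fuculose is present, so SovZ is active.
With repressor SovZ bound, *quvK* is not transcribed.
So QuvK is not produced.
Required activator QuvK is absent, so *sibK* is not transcribed.
So SibK is not produced.
With no repressor bound, *morR* is transcribed.
So MorR is produced and active.
No repressor is bound and MibF and QilR and MorR are active, so *bexD* is transcribed.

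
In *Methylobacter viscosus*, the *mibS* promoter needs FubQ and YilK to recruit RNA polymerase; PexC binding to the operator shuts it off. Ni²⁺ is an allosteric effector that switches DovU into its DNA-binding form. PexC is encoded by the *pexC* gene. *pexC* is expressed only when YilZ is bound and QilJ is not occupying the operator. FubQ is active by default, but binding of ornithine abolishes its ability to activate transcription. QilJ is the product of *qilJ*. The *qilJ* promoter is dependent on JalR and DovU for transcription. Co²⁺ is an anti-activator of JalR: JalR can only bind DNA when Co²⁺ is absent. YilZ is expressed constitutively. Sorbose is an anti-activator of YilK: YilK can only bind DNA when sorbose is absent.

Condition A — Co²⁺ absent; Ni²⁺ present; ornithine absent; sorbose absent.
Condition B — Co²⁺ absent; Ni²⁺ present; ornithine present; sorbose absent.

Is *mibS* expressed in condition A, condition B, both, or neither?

A only

Condition A:
Co²⁺ is absent, so JalR is active.
Ni²⁺ is present, so DovU is active.
No repressor is bound and JalR and DovU are active, so *qilJ* is transcribed.
So QilJ is produced and active.
YilZ is produced constitutively and is active.
With repressor QilJ bound, *pexC* is not transcribed.
So PexC is not produced.
Ornithine is absent, so FubQ is active.
Sorbose is absent, so YilK is active.
No repressor is bound and FubQ and YilK are active, so *mibS* is transcribed.
→ *mibS* is ON in A.
Condition B:
Co²⁺ is absent, so JalR is active.
Ni²⁺ is present, so DovU is active.
No repressor is bound and JalR and DovU are active, so *qilJ* is transcribed.
So QilJ is produced and active.
YilZ is produced constitutively and is active.
With repressor QilJ bound, *pexC* is not transcribed.
So PexC is not produced.
Ornithine is present, so FubQ is inactive.
Sorbose is absent, so YilK is active.
Required activator FubQ is absent, so *mibS* is not transcribed.
→ *mibS* is OFF in B.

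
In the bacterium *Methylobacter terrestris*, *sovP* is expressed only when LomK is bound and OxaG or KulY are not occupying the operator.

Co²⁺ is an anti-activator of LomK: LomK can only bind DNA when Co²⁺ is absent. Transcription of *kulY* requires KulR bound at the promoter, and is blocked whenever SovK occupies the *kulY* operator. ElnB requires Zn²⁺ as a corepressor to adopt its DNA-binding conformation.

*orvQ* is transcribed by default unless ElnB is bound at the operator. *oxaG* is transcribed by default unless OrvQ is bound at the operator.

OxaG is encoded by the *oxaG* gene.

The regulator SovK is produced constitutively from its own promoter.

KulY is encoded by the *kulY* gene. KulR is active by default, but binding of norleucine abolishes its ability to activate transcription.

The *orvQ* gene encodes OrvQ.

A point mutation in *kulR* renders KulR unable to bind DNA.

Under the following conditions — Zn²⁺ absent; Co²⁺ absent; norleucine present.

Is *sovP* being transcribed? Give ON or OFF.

Zn²⁺ is absent, so ElnB is inactive.
With no repressor bound, *orvQ* is transcribed.
So OrvQ is produced and active.
With repressor OrvQ bound, *oxaG* is not transcribed.
So OxaG is not produced.
Co²⁺ is absent, so LomK is active.
SovK is produced constitutively and is active.
KulR is non-functional in this strain, so it has no effect.
With repressor SovK bound, *kulY* is not transcribed.
So KulY is not produced.
No repressor is bound and LomK is active, so *sovP* is transcribed.

ON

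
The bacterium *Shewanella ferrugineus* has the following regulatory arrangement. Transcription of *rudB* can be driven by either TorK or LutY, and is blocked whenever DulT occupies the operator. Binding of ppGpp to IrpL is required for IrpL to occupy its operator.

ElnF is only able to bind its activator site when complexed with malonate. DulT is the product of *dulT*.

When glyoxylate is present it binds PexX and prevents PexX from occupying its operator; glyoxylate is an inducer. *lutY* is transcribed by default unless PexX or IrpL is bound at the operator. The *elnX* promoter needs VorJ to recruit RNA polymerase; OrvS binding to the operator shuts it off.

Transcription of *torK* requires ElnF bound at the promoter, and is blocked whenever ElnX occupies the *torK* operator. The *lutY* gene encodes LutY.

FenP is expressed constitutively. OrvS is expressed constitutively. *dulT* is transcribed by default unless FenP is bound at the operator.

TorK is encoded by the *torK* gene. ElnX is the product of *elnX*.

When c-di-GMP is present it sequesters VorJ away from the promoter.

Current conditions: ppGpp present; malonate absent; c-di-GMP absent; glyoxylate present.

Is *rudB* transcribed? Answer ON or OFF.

c-di-GMP is absent, so VorJ is active.
OrvS is produced constitutively and is active.
With repressor OrvS bound, *elnX* is not transcribed.
So ElnX is not produced.
Malonate is absent, so ElnF is inactive.
Required activator ElnF is absent, so *torK* is not transcribed.
So TorK is not produced.
Glyoxylate is present, so PexX is inactive.
ppGpp is present, so IrpL is active.
With repressor IrpL bound, *lutY* is not transcribed.
So LutY is not produced.
FenP is produced constitutively and is active.
With repressor FenP bound, *dulT* is not transcribed.
So DulT is not produced.
No activator is available at the *rudB* promoter, so *rudB* is not transcribed.

OFF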